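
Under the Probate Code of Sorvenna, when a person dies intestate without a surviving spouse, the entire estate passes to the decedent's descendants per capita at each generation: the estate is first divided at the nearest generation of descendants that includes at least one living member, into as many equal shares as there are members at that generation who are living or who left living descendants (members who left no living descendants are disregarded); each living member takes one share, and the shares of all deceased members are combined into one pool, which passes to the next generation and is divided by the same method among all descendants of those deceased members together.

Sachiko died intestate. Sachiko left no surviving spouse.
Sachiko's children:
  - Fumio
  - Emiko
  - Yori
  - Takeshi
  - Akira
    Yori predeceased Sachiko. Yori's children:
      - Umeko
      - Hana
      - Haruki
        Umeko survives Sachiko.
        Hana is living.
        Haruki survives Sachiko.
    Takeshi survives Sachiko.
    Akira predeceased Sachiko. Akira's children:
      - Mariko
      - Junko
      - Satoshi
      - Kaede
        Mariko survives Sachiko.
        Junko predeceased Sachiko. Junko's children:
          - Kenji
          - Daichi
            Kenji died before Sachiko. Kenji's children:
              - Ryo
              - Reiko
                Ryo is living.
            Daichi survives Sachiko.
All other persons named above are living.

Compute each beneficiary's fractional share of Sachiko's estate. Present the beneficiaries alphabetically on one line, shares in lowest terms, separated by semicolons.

There is no surviving spouse, so the entire estate passes to Sachiko's descendants per capita at each generation.
At generation 1 (Fumio, Emiko, Yori, Takeshi, Akira) there are 5 shares of (1)/5 = 1/5 each.
Living: Fumio, Emiko, and Takeshi — each takes 1/5.
Deceased: Yori and Akira. Their combined 2/5 is pooled and carried to generation 2.
At generation 2 (Umeko, Hana, Haruki, Mariko, Junko, Satoshi, Kaede) there are 7 shares of (2/5)/7 = 2/35 each.
Living: Umeko, Hana, Haruki, Mariko, Satoshi, and Kaede — each takes 2/35.
Deceased: Junko. That 2/35 share is carried to generation 3.
At generation 3 (Kenji, Daichi) there are 2 shares of (2/35)/2 = 1/35 each.
Living: Daichi — each takes 1/35.
Deceased: Kenji. That 1/35 share is carried to generation 4.
At generation 4 (Ryo, Reiko) there are 2 shares of (1/35)/2 = 1/70 each.
Living: Ryo and Reiko — each takes 1/70.

Daichi 1/35; Emiko 1/5; Fumio 1/5; Hana 2/35; Haruki 2/35; Kaede 2/35; Mariko 2/35; Reiko 1/70; Ryo 1/70; Satoshi 2/35; Takeshi 1/5; Umeko 2/35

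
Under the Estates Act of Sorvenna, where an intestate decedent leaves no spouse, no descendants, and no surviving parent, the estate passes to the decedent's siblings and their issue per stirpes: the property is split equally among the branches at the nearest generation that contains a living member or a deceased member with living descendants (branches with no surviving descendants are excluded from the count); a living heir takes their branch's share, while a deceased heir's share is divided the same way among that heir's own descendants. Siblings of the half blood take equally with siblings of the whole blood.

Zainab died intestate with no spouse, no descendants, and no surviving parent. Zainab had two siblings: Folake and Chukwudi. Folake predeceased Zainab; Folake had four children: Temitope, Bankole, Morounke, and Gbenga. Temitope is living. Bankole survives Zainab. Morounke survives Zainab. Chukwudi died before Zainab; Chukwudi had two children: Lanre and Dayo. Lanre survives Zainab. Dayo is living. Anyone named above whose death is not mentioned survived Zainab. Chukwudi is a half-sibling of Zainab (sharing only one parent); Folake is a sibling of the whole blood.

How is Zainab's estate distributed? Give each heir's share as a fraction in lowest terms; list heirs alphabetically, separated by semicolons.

Bankole 1/8; Dayo 1/4; Gbenga 1/8; Lanre 1/4; Morounke 1/8; Temitope 1/8

No spouse, descendants, or parent survives, so the estate passes to Zainab's siblings per stirpes.
Half-blood and whole-blood siblings take equally under the stated rule.
The estate is divided into 2 equal shares of 1/2 among Folake, Chukwudi.
Folake predeceased; the 1/2 allotted to Folake's branch passes to Folake's issue by representation.
The 1/2 is divided into 4 equal shares of 1/8 among Temitope, Bankole, Morounke, Gbenga.
Temitope is living and takes 1/8.
Bankole is living and takes 1/8.
Morounke is living and takes 1/8.
Gbenga is living and takes 1/8.
Chukwudi predeceased; the 1/2 allotted to Chukwudi's branch passes to Chukwudi's issue by representation.
The 1/2 is divided into 2 equal shares of 1/4 among Lanre, Dayo.
Lanre is living and takes 1/4.
Dayo is living and takes 1/4.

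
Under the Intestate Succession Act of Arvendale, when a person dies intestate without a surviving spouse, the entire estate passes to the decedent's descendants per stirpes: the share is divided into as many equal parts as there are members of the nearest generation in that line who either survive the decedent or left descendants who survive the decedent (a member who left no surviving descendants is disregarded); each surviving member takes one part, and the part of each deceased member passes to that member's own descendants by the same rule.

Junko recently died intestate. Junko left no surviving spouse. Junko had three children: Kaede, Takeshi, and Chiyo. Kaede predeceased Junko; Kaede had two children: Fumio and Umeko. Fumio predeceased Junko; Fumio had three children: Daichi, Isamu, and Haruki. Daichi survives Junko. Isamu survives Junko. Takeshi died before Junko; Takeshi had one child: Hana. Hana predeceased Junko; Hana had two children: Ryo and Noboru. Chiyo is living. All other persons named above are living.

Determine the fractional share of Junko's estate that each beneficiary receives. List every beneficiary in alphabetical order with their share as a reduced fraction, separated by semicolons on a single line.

Chiyo 1/3; Daichi 1/18; Haruki 1/18; Isamu 1/18; Noboru 1/6; Ryo 1/6; Umeko 1/6

There is no surviving spouse, so the entire estate passes to Junko's descendants per stirpes.
The estate is divided into 3 equal shares of 1/3 among Kaede, Takeshi, Chiyo.
Kaede predeceased; the 1/3 allotted to Kaede's branch passes to Kaede's issue by representation.
The 1/3 is divided into 2 equal shares of 1/6 among Fumio, Umeko.
Fumio predeceased; the 1/6 allotted to Fumio's branch passes to Fumio's issue by representation.
The 1/6 is divided into 3 equal shares of 1/18 among Daichi, Isamu, Haruki.
Daichi is living and takes 1/18.
Isamu is living and takes 1/18.
Haruki is living and takes 1/18.
Umeko is living and takes 1/6.
Takeshi predeceased; the 1/3 allotted to Takeshi's branch passes to Takeshi's issue by representation.
Hana's line is the sole branch at this level, so the full 1/3 passes to Hana's issue by representation.
The 1/3 is divided into 2 equal shares of 1/6 among Ryo, Noboru.
Ryo is living and takes 1/6.
Noboru is living and takes 1/6.
Chiyo is living and takes 1/3.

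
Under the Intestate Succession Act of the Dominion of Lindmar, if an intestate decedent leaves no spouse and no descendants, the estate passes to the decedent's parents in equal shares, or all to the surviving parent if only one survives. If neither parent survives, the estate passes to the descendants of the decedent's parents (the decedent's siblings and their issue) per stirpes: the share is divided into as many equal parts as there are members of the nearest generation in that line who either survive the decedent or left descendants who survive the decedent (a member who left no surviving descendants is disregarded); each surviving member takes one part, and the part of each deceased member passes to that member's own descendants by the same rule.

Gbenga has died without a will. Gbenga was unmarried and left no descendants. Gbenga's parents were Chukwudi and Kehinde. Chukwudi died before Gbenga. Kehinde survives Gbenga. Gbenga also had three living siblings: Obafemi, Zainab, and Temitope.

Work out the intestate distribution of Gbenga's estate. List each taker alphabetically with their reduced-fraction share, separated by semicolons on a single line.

Kehinde 1

Only one parent, Kehinde, survives, so Kehinde takes the entire estate. The siblings take nothing because a surviving parent has priority.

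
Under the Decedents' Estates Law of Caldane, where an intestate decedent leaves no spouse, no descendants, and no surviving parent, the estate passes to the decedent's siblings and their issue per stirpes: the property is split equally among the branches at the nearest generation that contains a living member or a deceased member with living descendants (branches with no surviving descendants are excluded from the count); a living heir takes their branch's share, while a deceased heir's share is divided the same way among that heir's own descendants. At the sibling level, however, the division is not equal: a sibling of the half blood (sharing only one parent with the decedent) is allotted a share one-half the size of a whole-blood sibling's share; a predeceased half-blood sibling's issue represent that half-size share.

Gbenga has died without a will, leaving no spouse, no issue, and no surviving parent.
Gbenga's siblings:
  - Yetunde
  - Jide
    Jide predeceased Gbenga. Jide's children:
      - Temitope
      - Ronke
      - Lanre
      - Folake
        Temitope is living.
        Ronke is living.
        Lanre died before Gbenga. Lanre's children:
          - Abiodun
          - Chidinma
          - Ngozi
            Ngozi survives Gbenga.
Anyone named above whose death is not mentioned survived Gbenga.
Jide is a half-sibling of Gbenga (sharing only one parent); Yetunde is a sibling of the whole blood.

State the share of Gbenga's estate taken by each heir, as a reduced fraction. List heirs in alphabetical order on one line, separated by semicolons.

Abiodun 1/36; Chidinma 1/36; Folake 1/12; Ngozi 1/36; Ronke 1/12; Temitope 1/12; Yetunde 2/3

No spouse, descendants, or parent survives, so the estate passes to Gbenga's siblings per stirpes.
Half-blood siblings count for one-half the weight of whole-blood siblings at the initial division.
Dividing 1 in proportion to weights (total weight 3/2): Yetunde (weight 1) → 2/3; Jide (weight 1/2) → 1/3.
Yetunde is living and takes 2/3.
Jide predeceased; the 1/3 allotted to Jide's branch passes to Jide's issue by representation.
The 1/3 is divided into 4 equal shares of 1/12 among Temitope, Ronke, Lanre, Folake.
Temitope is living and takes 1/12.
Ronke is living and takes 1/12.
Lanre predeceased; the 1/12 allotted to Lanre's branch passes to Lanre's issue by representation.
The 1/12 is divided into 3 equal shares of 1/36 among Abiodun, Chidinma, Ngozi.
Abiodun is living and takes 1/36.
Chidinma is living and takes 1/36.
Ngozi is living and takes 1/36.
Folake is living and takes 1/12.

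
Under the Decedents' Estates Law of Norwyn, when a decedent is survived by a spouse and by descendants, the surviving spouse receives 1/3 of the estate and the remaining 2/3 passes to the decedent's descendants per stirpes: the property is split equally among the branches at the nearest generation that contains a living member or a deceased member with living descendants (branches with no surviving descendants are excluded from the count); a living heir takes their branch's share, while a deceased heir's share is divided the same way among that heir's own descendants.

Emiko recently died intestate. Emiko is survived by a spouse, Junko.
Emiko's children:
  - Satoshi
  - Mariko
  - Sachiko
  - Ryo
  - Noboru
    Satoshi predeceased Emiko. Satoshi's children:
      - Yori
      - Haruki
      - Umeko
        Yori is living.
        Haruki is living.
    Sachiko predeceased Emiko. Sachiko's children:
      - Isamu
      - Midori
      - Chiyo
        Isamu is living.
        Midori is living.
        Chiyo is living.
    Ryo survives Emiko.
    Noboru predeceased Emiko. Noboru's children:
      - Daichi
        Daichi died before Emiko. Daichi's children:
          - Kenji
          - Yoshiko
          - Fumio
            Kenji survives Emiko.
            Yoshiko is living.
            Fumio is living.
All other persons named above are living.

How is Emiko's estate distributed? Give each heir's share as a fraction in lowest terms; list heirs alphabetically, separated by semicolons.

Junko, as surviving spouse, takes 1/3.
The remaining 2/3 passes to Emiko's descendants per stirpes.
The 2/3 is divided into 5 equal shares of 2/15 among Satoshi, Mariko, Sachiko, Ryo, Noboru.
Satoshi predeceased; the 2/15 allotted to Satoshi's branch passes to Satoshi's issue by representation.
The 2/15 is divided into 3 equal shares of 2/45 among Yori, Haruki, Umeko.
Yori is living and takes 2/45.
Haruki is living and takes 2/45.
Umeko is living and takes 2/45.
Mariko is living and takes 2/15.
Sachiko predeceased; the 2/15 allotted to Sachiko's branch passes to Sachiko's issue by representation.
The 2/15 is divided into 3 equal shares of 2/45 among Isamu, Midori, Chiyo.
Isamu is living and takes 2/45.
Midori is living and takes 2/45.
Chiyo is living and takes 2/45.
Ryo is living and takes 2/15.
Noboru predeceased; the 2/15 allotted to Noboru's branch passes to Noboru's issue by representation.
Daichi's line is the sole branch at this level, so the full 2/15 passes to Daichi's issue by representation.
The 2/15 is divided into 3 equal shares of 2/45 among Kenji, Yoshiko, Fumio.
Kenji is living and takes 2/45.
Yoshiko is living and takes 2/45.
Fumio is living and takes 2/45.

Chiyo 2/45; Fumio 2/45; Haruki 2/45; Isamu 2/45; Junko 1/3; Kenji 2/45; Mariko 2/15; Midori 2/45; Ryo 2/15; Umeko 2/45; Yori 2/45; Yoshiko 2/45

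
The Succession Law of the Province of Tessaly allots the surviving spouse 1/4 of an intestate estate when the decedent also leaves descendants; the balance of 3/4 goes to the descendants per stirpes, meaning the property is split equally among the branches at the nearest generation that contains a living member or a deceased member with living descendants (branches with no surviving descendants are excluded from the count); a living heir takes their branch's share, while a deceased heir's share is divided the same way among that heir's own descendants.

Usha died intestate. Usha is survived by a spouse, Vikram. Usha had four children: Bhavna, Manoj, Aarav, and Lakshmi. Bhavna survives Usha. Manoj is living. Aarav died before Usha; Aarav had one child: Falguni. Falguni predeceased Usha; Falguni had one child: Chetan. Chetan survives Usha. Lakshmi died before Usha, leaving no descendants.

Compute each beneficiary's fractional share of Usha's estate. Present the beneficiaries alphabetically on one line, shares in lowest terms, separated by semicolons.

Bhavna 1/4; Chetan 1/4; Manoj 1/4; Vikram 1/4

Vikram, as surviving spouse, takes 1/4.
The remaining 3/4 passes to Usha's descendants per stirpes.
Lakshmi left no surviving issue, so that branch lapses and is disregarded.
The 3/4 is divided into 3 equal shares of 1/4 among Bhavna, Manoj, Aarav.
Bhavna is living and takes 1/4.
Manoj is living and takes 1/4.
Aarav predeceased; the 1/4 allotted to Aarav's branch passes to Aarav's issue by representation.
Falguni's line is the sole branch at this level, so the full 1/4 passes to Falguni's issue by representation.
Chetan is the sole taker at this level and receives the full 1/4.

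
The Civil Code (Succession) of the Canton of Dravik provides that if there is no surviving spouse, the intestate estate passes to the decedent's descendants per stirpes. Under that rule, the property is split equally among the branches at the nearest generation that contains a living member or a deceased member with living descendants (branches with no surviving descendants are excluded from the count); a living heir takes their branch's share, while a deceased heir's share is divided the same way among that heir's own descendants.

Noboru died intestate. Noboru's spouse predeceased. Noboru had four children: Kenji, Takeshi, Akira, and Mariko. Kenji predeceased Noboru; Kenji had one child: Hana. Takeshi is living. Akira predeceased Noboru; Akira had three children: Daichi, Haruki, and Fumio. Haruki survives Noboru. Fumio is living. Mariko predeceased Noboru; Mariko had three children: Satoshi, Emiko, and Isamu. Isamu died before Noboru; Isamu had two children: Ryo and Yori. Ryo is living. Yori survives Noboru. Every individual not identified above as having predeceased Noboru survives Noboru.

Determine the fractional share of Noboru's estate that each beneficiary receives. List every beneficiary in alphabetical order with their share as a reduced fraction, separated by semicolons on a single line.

There is no surviving spouse, so the entire estate passes to Noboru's descendants per stirpes.
The estate is divided into 4 equal shares of 1/4 among Kenji, Takeshi, Akira, Mariko.
Kenji predeceased; the 1/4 allotted to Kenji's branch passes to Kenji's issue by representation.
Hana is the sole taker at this level and receives the full 1/4.
Takeshi is living and takes 1/4.
Akira predeceased; the 1/4 allotted to Akira's branch passes to Akira's issue by representation.
The 1/4 is divided into 3 equal shares of 1/12 among Daichi, Haruki, Fumio.
Daichi is living and takes 1/12.
Haruki is living and takes 1/12.
Fumio is living and takes 1/12.
Mariko predeceased; the 1/4 allotted to Mariko's branch passes to Mariko's issue by representation.
The 1/4 is divided into 3 equal shares of 1/12 among Satoshi, Emiko, Isamu.
Satoshi is living and takes 1/12.
Emiko is living and takes 1/12.
Isamu predeceased; the 1/12 allotted to Isamu's branch passes to Isamu's issue by representation.
The 1/12 is divided into 2 equal shares of 1/24 among Ryo, Yori.
Ryo is living and takes 1/24.
Yori is living and takes 1/24.

Daichi 1/12; Emiko 1/12; Fumio 1/12; Hana 1/4; Haruki 1/12; Ryo 1/24; Satoshi 1/12; Takeshi 1/4; Yori 1/24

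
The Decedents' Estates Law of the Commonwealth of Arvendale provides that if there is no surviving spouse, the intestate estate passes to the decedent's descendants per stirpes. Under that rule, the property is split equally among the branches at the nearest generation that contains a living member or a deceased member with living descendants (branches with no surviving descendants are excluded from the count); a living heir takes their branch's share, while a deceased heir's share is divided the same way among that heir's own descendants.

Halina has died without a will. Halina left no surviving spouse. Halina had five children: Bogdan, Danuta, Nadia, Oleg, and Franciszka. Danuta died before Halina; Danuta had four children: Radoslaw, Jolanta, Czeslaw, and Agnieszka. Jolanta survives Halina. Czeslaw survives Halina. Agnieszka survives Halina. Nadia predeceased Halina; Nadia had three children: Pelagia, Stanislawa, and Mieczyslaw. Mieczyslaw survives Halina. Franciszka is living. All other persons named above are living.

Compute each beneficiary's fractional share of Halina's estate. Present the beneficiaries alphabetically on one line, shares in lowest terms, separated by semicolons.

There is no surviving spouse, so the entire estate passes to Halina's descendants per stirpes.
The estate is divided into 5 equal shares of 1/5 among Bogdan, Danuta, Nadia, Oleg, Franciszka.
Bogdan is living and takes 1/5.
Danuta predeceased; the 1/5 allotted to Danuta's branch passes to Danuta's issue by representation.
The 1/5 is divided into 4 equal shares of 1/20 among Radoslaw, Jolanta, Czeslaw, Agnieszka.
Radoslaw is living and takes 1/20.
Jolanta is living and takes 1/20.
Czeslaw is living and takes 1/20.
Agnieszka is living and takes 1/20.
Nadia predeceased; the 1/5 allotted to Nadia's branch passes to Nadia's issue by representation.
The 1/5 is divided into 3 equal shares of 1/15 among Pelagia, Stanislawa, Mieczyslaw.
Pelagia is living and takes 1/15.
Stanislawa is living and takes 1/15.
Mieczyslaw is living and takes 1/15.
Oleg is living and takes 1/5.
Franciszka is living and takes 1/5.

Agnieszka 1/20; Bogdan 1/5; Czeslaw 1/20; Franciszka 1/5; Jolanta 1/20; Mieczyslaw 1/15; Oleg 1/5; Pelagia 1/15; Radoslaw 1/20; Stanislawa 1/15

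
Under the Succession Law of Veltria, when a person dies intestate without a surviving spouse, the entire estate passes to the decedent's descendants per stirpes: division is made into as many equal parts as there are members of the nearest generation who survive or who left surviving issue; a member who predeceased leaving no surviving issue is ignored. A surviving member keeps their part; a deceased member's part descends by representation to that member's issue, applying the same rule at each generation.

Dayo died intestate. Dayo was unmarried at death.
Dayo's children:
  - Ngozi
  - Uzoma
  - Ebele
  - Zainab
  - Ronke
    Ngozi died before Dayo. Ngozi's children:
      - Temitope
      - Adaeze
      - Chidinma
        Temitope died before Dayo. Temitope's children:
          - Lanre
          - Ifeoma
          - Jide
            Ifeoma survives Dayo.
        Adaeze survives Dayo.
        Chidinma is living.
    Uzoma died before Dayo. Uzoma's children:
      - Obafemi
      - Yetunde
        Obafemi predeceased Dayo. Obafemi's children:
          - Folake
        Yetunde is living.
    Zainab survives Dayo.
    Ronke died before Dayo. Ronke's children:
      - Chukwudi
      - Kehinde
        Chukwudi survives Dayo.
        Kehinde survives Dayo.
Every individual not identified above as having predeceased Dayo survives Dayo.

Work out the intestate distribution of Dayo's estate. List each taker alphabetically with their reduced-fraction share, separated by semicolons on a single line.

Adaeze 1/15; Chidinma 1/15; Chukwudi 1/10; Ebele 1/5; Folake 1/10; Ifeoma 1/45; Jide 1/45; Kehinde 1/10; Lanre 1/45; Yetunde 1/10; Zainab 1/5

There is no surviving spouse, so the entire estate passes to Dayo's descendants per stirpes.
The estate is divided into 5 equal shares of 1/5 among Ngozi, Uzoma, Ebele, Zainab, Ronke.
Ngozi predeceased; the 1/5 allotted to Ngozi's branch passes to Ngozi's issue by representation.
The 1/5 is divided into 3 equal shares of 1/15 among Temitope, Adaeze, Chidinma.
Temitope predeceased; the 1/15 allotted to Temitope's branch passes to Temitope's issue by representation.
The 1/15 is divided into 3 equal shares of 1/45 among Lanre, Ifeoma, Jide.
Lanre is living and takes 1/45.
Ifeoma is living and takes 1/45.
Jide is living and takes 1/45.
Adaeze is living and takes 1/15.
Chidinma is living and takes 1/15.
Uzoma predeceased; the 1/5 allotted to Uzoma's branch passes to Uzoma's issue by representation.
The 1/5 is divided into 2 equal shares of 1/10 among Obafemi, Yetunde.
Obafemi predeceased; the 1/10 allotted to Obafemi's branch passes to Obafemi's issue by representation.
Folake is the sole taker at this level and receives the full 1/10.
Yetunde is living and takes 1/10.
Ebele is living and takes 1/5.
Zainab is living and takes 1/5.
Ronke predeceased; the 1/5 allotted to Ronke's branch passes to Ronke's issue by representation.
The 1/5 is divided into 2 equal shares of 1/10 among Chukwudi, Kehinde.
Chukwudi is living and takes 1/10.
Kehinde is living and takes 1/10.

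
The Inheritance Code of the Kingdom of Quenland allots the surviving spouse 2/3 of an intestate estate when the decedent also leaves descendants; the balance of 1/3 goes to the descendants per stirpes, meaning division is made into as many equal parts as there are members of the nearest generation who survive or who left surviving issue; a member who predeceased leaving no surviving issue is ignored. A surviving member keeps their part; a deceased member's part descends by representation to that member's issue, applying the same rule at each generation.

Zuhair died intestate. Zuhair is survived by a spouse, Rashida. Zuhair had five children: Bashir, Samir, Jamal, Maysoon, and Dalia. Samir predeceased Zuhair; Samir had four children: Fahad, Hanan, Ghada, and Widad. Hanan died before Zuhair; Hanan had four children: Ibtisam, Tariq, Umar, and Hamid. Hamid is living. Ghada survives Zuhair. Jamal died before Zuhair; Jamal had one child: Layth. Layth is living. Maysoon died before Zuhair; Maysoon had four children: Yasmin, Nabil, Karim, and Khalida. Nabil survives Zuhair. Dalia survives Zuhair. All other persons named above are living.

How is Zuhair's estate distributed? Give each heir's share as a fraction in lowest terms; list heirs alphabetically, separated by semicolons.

Bashir 1/15; Dalia 1/15; Fahad 1/60; Ghada 1/60; Hamid 1/240; Ibtisam 1/240; Karim 1/60; Khalida 1/60; Layth 1/15; Nabil 1/60; Rashida 2/3; Tariq 1/240; Umar 1/240; Widad 1/60; Yasmin 1/60

Rashida, as surviving spouse, takes 2/3.
The remaining 1/3 passes to Zuhair's descendants per stirpes.
The 1/3 is divided into 5 equal shares of 1/15 among Bashir, Samir, Jamal, Maysoon, Dalia.
Bashir is living and takes 1/15.
Samir predeceased; the 1/15 allotted to Samir's branch passes to Samir's issue by representation.
The 1/15 is divided into 4 equal shares of 1/60 among Fahad, Hanan, Ghada, Widad.
Fahad is living and takes 1/60.
Hanan predeceased; the 1/60 allotted to Hanan's branch passes to Hanan's issue by representation.
The 1/60 is divided into 4 equal shares of 1/240 among Ibtisam, Tariq, Umar, Hamid.
Ibtisam is living and takes 1/240.
Tariq is living and takes 1/240.
Umar is living and takes 1/240.
Hamid is living and takes 1/240.
Ghada is living and takes 1/60.
Widad is living and takes 1/60.
Jamal predeceased; the 1/15 allotted to Jamal's branch passes to Jamal's issue by representation.
Layth is the sole taker at this level and receives the full 1/15.
Maysoon predeceased; the 1/15 allotted to Maysoon's branch passes to Maysoon's issue by representation.
The 1/15 is divided into 4 equal shares of 1/60 among Yasmin, Nabil, Karim, Khalida.
Yasmin is living and takes 1/60.
Nabil is living and takes 1/60.
Karim is living and takes 1/60.
Khalida is living and takes 1/60.
Dalia is living and takes 1/15.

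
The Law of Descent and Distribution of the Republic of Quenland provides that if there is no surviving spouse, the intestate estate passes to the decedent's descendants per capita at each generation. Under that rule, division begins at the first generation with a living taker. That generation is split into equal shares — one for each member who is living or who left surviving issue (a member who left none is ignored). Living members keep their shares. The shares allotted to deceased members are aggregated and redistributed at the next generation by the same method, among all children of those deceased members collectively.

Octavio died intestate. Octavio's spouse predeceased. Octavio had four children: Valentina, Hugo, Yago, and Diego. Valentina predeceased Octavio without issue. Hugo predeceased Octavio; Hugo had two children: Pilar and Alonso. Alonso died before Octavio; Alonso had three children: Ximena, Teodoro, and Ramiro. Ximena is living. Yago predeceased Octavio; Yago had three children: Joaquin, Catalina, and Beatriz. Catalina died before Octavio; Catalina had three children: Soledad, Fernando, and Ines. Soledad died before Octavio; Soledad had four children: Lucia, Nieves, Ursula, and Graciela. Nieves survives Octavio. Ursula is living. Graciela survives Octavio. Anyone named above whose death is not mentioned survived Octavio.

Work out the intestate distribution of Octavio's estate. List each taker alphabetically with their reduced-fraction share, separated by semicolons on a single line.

There is no surviving spouse, so the entire estate passes to Octavio's descendants per capita at each generation.
At generation 1 (Hugo, Yago, Diego) there are 3 shares of (1)/3 = 1/3 each.
Living: Diego — each takes 1/3.
Deceased: Hugo and Yago. Their combined 2/3 is pooled and carried to generation 2.
At generation 2 (Pilar, Alonso, Joaquin, Catalina, Beatriz) there are 5 shares of (2/3)/5 = 2/15 each.
Living: Pilar, Joaquin, and Beatriz — each takes 2/15.
Deceased: Alonso and Catalina. Their combined 4/15 is pooled and carried to generation 3.
At generation 3 (Ximena, Teodoro, Ramiro, Soledad, Fernando, Ines) there are 6 shares of (4/15)/6 = 2/45 each.
Living: Ximena, Teodoro, Ramiro, Fernando, and Ines — each takes 2/45.
Deceased: Soledad. That 2/45 share is carried to generation 4.
At generation 4 (Lucia, Nieves, Ursula, Graciela) there are 4 shares of (2/45)/4 = 1/90 each.
Living: Lucia, Nieves, Ursula, and Graciela — each takes 1/90.

Beatriz 2/15; Diego 1/3; Fernando 2/45; Graciela 1/90; Ines 2/45; Joaquin 2/15; Lucia 1/90; Nieves 1/90; Pilar 2/15; Ramiro 2/45; Teodoro 2/45; Ursula 1/90; Ximena 2/45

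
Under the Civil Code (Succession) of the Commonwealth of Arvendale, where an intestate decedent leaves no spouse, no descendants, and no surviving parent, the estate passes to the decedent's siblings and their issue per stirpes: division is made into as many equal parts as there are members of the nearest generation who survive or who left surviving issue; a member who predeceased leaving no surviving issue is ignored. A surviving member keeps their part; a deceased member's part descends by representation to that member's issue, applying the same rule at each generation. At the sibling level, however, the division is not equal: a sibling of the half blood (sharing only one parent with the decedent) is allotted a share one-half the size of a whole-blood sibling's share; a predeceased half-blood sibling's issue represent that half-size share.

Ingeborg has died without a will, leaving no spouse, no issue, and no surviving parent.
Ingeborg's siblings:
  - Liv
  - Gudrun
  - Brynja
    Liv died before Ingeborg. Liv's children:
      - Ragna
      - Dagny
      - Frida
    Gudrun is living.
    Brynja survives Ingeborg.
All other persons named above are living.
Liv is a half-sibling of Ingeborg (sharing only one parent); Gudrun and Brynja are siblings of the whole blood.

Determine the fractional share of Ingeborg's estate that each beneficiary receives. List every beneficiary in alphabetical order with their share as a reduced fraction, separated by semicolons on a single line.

Brynja 2/5; Dagny 1/15; Frida 1/15; Gudrun 2/5; Ragna 1/15

No spouse, descendants, or parent survives, so the estate passes to Ingeborg's siblings per stirpes.
Half-blood siblings count for one-half the weight of whole-blood siblings at the initial division.
Dividing 1 in proportion to weights (total weight 5/2): Liv (weight 1/2) → 1/5; Gudrun (weight 1) → 2/5; Brynja (weight 1) → 2/5.
Liv predeceased; the 1/5 allotted to Liv's branch passes to Liv's issue by representation.
The 1/5 is divided into 3 equal shares of 1/15 among Ragna, Dagny, Frida.
Ragna is living and takes 1/15.
Dagny is living and takes 1/15.
Frida is living and takes 1/15.
Gudrun is living and takes 2/5.
Brynja is living and takes 2/5.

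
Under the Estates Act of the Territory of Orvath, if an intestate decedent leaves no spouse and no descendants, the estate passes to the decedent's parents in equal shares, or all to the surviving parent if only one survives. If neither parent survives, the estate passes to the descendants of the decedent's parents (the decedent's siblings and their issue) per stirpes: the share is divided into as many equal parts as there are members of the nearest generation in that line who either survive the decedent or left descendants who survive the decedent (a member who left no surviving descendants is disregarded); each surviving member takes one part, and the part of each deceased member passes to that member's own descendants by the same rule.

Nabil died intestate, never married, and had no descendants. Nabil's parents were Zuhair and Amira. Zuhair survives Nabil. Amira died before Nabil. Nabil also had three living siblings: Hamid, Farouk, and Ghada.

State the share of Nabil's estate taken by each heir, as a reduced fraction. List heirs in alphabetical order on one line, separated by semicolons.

Zuhair 1

Only one parent, Zuhair, survives, so Zuhair takes the entire estate. The siblings take nothing because a surviving parent has priority.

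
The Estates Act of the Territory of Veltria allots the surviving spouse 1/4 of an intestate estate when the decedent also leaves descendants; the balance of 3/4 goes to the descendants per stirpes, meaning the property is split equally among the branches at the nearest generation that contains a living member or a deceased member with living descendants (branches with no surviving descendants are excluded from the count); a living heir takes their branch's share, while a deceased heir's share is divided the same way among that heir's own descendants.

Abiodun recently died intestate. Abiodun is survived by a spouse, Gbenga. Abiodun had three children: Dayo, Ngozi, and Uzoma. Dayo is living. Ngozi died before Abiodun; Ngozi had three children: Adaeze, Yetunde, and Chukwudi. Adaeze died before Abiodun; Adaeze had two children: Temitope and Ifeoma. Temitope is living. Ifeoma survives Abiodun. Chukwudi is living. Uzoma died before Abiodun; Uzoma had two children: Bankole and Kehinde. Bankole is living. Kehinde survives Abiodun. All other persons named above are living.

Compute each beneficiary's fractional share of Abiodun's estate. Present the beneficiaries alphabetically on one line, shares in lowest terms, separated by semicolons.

Bankole 1/8; Chukwudi 1/12; Dayo 1/4; Gbenga 1/4; Ifeoma 1/24; Kehinde 1/8; Temitope 1/24; Yetunde 1/12

Gbenga, as surviving spouse, takes 1/4.
The remaining 3/4 passes to Abiodun's descendants per stirpes.
The 3/4 is divided into 3 equal shares of 1/4 among Dayo, Ngozi, Uzoma.
Dayo is living and takes 1/4.
Ngozi predeceased; the 1/4 allotted to Ngozi's branch passes to Ngozi's issue by representation.
The 1/4 is divided into 3 equal shares of 1/12 among Adaeze, Yetunde, Chukwudi.
Adaeze predeceased; the 1/12 allotted to Adaeze's branch passes to Adaeze's issue by representation.
The 1/12 is divided into 2 equal shares of 1/24 among Temitope, Ifeoma.
Temitope is living and takes 1/24.
Ifeoma is living and takes 1/24.
Yetunde is living and takes 1/12.
Chukwudi is living and takes 1/12.
Uzoma predeceased; the 1/4 allotted to Uzoma's branch passes to Uzoma's issue by representation.
The 1/4 is divided into 2 equal shares of 1/8 among Bankole, Kehinde.
Bankole is living and takes 1/8.
Kehinde is living and takes 1/8.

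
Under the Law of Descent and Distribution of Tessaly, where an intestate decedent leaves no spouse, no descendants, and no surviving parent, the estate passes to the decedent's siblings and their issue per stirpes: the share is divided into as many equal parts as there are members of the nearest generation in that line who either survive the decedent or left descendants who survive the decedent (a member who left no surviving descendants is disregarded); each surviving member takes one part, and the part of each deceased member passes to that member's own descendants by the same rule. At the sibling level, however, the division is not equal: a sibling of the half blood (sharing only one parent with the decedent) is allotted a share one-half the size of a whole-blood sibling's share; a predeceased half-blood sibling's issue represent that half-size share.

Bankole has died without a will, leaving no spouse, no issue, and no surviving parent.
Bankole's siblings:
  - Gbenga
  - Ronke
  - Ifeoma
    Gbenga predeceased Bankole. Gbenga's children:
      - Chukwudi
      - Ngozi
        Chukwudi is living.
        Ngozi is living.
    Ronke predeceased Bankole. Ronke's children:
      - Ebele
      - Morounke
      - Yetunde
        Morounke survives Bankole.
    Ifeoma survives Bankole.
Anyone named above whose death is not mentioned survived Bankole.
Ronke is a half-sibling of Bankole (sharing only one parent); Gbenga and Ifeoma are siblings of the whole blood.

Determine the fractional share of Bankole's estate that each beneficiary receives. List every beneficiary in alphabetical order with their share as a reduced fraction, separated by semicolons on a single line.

No spouse, descendants, or parent survives, so the estate passes to Bankole's siblings per stirpes.
Half-blood siblings count for one-half the weight of whole-blood siblings at the initial division.
Dividing 1 in proportion to weights (total weight 5/2): Gbenga (weight 1) → 2/5; Ronke (weight 1/2) → 1/5; Ifeoma (weight 1) → 2/5.
Gbenga predeceased; the 2/5 allotted to Gbenga's branch passes to Gbenga's issue by representation.
The 2/5 is divided into 2 equal shares of 1/5 among Chukwudi, Ngozi.
Chukwudi is living and takes 1/5.
Ngozi is living and takes 1/5.
Ronke predeceased; the 1/5 allotted to Ronke's branch passes to Ronke's issue by representation.
The 1/5 is divided into 3 equal shares of 1/15 among Ebele, Morounke, Yetunde.
Ebele is living and takes 1/15.
Morounke is living and takes 1/15.
Yetunde is living and takes 1/15.
Ifeoma is living and takes 2/5.

Chukwudi 1/5; Ebele 1/15; Ifeoma 2/5; Morounke 1/15; Ngozi 1/5; Yetunde 1/15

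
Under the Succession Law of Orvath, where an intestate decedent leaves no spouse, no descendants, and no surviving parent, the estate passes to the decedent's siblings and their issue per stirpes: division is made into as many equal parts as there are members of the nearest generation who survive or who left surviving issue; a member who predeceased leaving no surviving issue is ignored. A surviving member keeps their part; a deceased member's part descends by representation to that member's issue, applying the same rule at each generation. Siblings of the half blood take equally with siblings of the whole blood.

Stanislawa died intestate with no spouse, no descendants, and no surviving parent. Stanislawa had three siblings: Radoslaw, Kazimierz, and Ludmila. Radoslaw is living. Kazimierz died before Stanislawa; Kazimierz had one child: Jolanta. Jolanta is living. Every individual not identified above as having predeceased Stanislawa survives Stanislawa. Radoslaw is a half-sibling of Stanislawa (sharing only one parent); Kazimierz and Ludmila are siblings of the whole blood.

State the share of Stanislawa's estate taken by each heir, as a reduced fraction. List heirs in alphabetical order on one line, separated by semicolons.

No spouse, descendants, or parent survives, so the estate passes to Stanislawa's siblings per stirpes.
Half-blood and whole-blood siblings take equally under the stated rule.
The estate is divided into 3 equal shares of 1/3 among Radoslaw, Kazimierz, Ludmila.
Radoslaw is living and takes 1/3.
Kazimierz predeceased; the 1/3 allotted to Kazimierz's branch passes to Kazimierz's issue by representation.
Jolanta is the sole taker at this level and receives the full 1/3.
Ludmila is living and takes 1/3.

Jolanta 1/3; Ludmila 1/3; Radoslaw 1/3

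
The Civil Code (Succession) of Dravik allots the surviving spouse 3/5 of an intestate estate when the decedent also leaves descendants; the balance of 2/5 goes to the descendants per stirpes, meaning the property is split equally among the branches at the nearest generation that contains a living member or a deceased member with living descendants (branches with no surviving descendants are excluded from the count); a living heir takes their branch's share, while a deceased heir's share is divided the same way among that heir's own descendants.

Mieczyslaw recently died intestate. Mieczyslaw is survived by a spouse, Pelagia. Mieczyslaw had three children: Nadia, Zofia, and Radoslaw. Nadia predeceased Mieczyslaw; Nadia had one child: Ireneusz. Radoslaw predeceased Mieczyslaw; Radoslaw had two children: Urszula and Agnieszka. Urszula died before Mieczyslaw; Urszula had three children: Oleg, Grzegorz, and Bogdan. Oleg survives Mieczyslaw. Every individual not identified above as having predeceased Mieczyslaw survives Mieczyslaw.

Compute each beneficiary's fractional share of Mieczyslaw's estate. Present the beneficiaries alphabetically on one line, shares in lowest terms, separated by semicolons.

Pelagia, as surviving spouse, takes 3/5.
The remaining 2/5 passes to Mieczyslaw's descendants per stirpes.
The 2/5 is divided into 3 equal shares of 2/15 among Nadia, Zofia, Radoslaw.
Nadia predeceased; the 2/15 allotted to Nadia's branch passes to Nadia's issue by representation.
Ireneusz is the sole taker at this level and receives the full 2/15.
Zofia is living and takes 2/15.
Radoslaw predeceased; the 2/15 allotted to Radoslaw's branch passes to Radoslaw's issue by representation.
The 2/15 is divided into 2 equal shares of 1/15 among Urszula, Agnieszka.
Urszula predeceased; the 1/15 allotted to Urszula's branch passes to Urszula's issue by representation.
The 1/15 is divided into 3 equal shares of 1/45 among Oleg, Grzegorz, Bogdan.
Oleg is living and takes 1/45.
Grzegorz is living and takes 1/45.
Bogdan is living and takes 1/45.
Agnieszka is living and takes 1/15.

Agnieszka 1/15; Bogdan 1/45; Grzegorz 1/45; Ireneusz 2/15; Oleg 1/45; Pelagia 3/5; Zofia 2/15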